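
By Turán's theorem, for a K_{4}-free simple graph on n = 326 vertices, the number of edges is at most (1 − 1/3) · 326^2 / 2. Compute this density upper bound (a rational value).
Turán density bound = (2/3) · 326^2/2 = 106276/3 ≈ 35425.3333

Turán's theorem: ex(n, K_{r+1}) is achieved by the complete r-partite Turán graph T(n, r) with parts as balanced as possible, and is at most (1 − 1/r) · n^2/2. For r = 3, n = 326: the density bound is (2/3) · 106276/2 = 106276/3 ≈ 35425.3333. The integer-valued extremum is e(T(326, 3)) = 35425, which is strictly less than the density bound 106276/3 since 3 ∤ 326 (the parts of T(326, 3) cannot all be equal).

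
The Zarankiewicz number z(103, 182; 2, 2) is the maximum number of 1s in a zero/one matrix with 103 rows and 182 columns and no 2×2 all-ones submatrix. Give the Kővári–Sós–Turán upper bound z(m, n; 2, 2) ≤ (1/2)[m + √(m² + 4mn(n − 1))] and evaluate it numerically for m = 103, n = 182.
z(103, 182; 2, 2) ≤ (1/2)[103 + √(103² + 4·103·182·181)] = (1/2)[103 + √13582713] = 1894.2366

Kővári–Sós–Turán: let r_1, ..., r_103 be the row sums and z = Σ r_i the total number of 1s. Each pair of columns can share at most one row with both entries 1 (else a 2×2 all-ones block appears), so Σ_i C(r_i, 2) ≤ C(182, 2) = 16471. By convexity Σ_i C(r_i, 2) ≥ 103·C(z/103, 2) = z(z − 103)/(2·103), giving z² − 103z − 103·182·181 ≤ 0 and hence z ≤ (1/2)[103 + √(10609 + 4·3393026)] = (1/2)[103 + √13582713] ≈ (1/2)(103 + 3685.4732) = 1894.2366.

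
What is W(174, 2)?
W(174, 2) = 174 + 1 = 175

A 2-term AP is any pair of integers, so a monochromatic 2-AP exists iff some colour is used at least twice. With 174 colours, the colouring i ↦ i on {1, ..., 174} uses each colour once, avoiding any monochromatic pair, so W(174, 2) > 174. For {1, ..., 175}, pigeonhole forces two integers of the same colour, which form a monochromatic 2-AP. Hence W(174, 2) = 175.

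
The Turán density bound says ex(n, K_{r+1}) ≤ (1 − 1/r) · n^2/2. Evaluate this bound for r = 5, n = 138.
Turán density bound = (4/5) · 138^2/2 = 38088/5 ≈ 7617.6

Turán's theorem: ex(n, K_{r+1}) is achieved by the complete r-partite Turán graph T(n, r) with parts as balanced as possible, and is at most (1 − 1/r) · n^2/2. For r = 5, n = 138: the density bound is (4/5) · 19044/2 = 38088/5 ≈ 7617.6. The integer-valued extremum is e(T(138, 5)) = 7617, which is strictly less than the density bound 38088/5 since 5 ∤ 138 (the parts of T(138, 5) cannot all be equal).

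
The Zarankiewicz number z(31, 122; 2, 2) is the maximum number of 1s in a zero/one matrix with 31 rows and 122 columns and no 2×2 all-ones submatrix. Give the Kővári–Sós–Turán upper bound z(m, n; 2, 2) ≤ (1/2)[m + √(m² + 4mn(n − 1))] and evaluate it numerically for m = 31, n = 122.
z(31, 122; 2, 2) ≤ (1/2)[31 + √(31² + 4·31·122·121)] = (1/2)[31 + √1831449] = 692.1552

Kővári–Sós–Turán: let r_1, ..., r_31 be the row sums and z = Σ r_i the total number of 1s. Each pair of columns can share at most one row with both entries 1 (else a 2×2 all-ones block appears), so Σ_i C(r_i, 2) ≤ C(122, 2) = 7381. By convexity Σ_i C(r_i, 2) ≥ 31·C(z/31, 2) = z(z − 31)/(2·31), giving z² − 31z − 31·122·121 ≤ 0 and hence z ≤ (1/2)[31 + √(961 + 4·457622)] = (1/2)[31 + √1831449] ≈ (1/2)(31 + 1353.3104) = 692.1552.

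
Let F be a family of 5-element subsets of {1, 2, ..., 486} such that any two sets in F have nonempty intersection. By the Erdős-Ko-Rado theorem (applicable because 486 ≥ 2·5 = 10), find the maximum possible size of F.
max |F| = C(485, 4) = 2277036685

Erdős-Ko-Rado (1961): when n ≥ 2k, max |F| = C(n−1, k−1). The bound is attained by the star {A : i ∈ A} for any fixed i ∈ [n]. Here C(486−1, 5−1) = C(485, 4) = 2277036685.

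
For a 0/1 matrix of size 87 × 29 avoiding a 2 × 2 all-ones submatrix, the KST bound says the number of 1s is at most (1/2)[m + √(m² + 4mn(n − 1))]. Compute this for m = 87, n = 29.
z(87, 29; 2, 2) ≤ (1/2)[87 + √(87² + 4·87·29·28)] = (1/2)[87 + √290145] = 312.8255

Kővári–Sós–Turán: let r_1, ..., r_87 be the row sums and z = Σ r_i the total number of 1s. Each pair of columns can share at most one row with both entries 1 (else a 2×2 all-ones block appears), so Σ_i C(r_i, 2) ≤ C(29, 2) = 406. By convexity Σ_i C(r_i, 2) ≥ 87·C(z/87, 2) = z(z − 87)/(2·87), giving z² − 87z − 87·29·28 ≤ 0 and hence z ≤ (1/2)[87 + √(7569 + 4·70644)] = (1/2)[87 + √290145] ≈ (1/2)(87 + 538.6511) = 312.8255.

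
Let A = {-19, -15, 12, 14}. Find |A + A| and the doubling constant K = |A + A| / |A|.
K = |A + A| / |A| = 10/4 = 5/2

Enumerate A + A = {a + b : a, b ∈ A}. With |A| = 4, there are |A|^2 = 16 ordered sum pairs; collecting distinct values, A + A = {-38, -34, -30, -7, -5, -3, -1, 24, 26, 28}, so |A + A| = 10. Thus K = 10/4 = 5/2. For comparison, the minimum possible |A + A| over all 4-element sets is 2·4 − 1 = 7 (so min K = 7/4), attained only by arithmetic progressions.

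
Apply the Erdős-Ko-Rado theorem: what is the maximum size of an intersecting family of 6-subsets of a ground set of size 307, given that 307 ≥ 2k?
max |F| = C(306, 5) = 21635312616

Erdős-Ko-Rado (1961): when n ≥ 2k, max |F| = C(n−1, k−1). The bound is attained by the star {A : i ∈ A} for any fixed i ∈ [n]. Here C(307−1, 6−1) = C(306, 5) = 21635312616.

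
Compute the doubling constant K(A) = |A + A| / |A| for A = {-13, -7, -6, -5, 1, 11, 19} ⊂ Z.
K = |A + A| / |A| = 24/7

Enumerate A + A = {a + b : a, b ∈ A}. With |A| = 7, there are |A|^2 = 49 ordered sum pairs; collecting distinct values, A + A = {-26, -20, -19, -18, -14, -13, -12, -11, -10, -6, -5, -4, -2, 2, 4, 5, 6, 12, 13, 14, 20, 22, 30, 38}, so |A + A| = 24. Thus K = 24/7. For comparison, the minimum possible |A + A| over all 7-element sets is 2·7 − 1 = 13 (so min K = 13/7), attained only by arithmetic progressions.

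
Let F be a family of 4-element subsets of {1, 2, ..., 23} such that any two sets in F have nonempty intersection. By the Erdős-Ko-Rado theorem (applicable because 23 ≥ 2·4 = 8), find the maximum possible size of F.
max |F| = C(22, 3) = 1540

Erdős-Ko-Rado (1961): when n ≥ 2k, max |F| = C(n−1, k−1). The bound is attained by the star {A : i ∈ A} for any fixed i ∈ [n]. Here C(23−1, 4−1) = C(22, 3) = 1540.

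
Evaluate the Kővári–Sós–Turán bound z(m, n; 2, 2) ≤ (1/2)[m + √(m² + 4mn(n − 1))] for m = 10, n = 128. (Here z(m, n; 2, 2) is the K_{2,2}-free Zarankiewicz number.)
z(10, 128; 2, 2) ≤ (1/2)[10 + √(10² + 4·10·128·127)] = (1/2)[10 + √650340] = 408.2183

Kővári–Sós–Turán: let r_1, ..., r_10 be the row sums and z = Σ r_i the total number of 1s. Each pair of columns can share at most one row with both entries 1 (else a 2×2 all-ones block appears), so Σ_i C(r_i, 2) ≤ C(128, 2) = 8128. By convexity Σ_i C(r_i, 2) ≥ 10·C(z/10, 2) = z(z − 10)/(2·10), giving z² − 10z − 10·128·127 ≤ 0 and hence z ≤ (1/2)[10 + √(100 + 4·162560)] = (1/2)[10 + √650340] ≈ (1/2)(10 + 806.4366) = 408.2183.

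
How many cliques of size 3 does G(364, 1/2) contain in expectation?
E[# K_3] = C(364, 3) · (1/2)^C(3, 2) = 7971964 / 2^3 = 1992991/2 = 996495.5

For each 3-subset S of vertices (there are C(364, 3) = 7971964 such S), let X_S = 1 if S induces a K_3 (all C(3, 2) = 3 edges present). Then P(X_S = 1) = (1/2)^3 = 1/8. By linearity of expectation, E[# K_3] = C(364, 3) · (1/2)^3 = 7971964 / 8 = 1992991/2 = 996495.5.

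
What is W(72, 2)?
W(72, 2) = 72 + 1 = 73

A 2-term AP is any pair of integers, so a monochromatic 2-AP exists iff some colour is used at least twice. With 72 colours, the colouring i ↦ i on {1, ..., 72} uses each colour once, avoiding any monochromatic pair, so W(72, 2) > 72. For {1, ..., 73}, pigeonhole forces two integers of the same colour, which form a monochromatic 2-AP. Hence W(72, 2) = 73.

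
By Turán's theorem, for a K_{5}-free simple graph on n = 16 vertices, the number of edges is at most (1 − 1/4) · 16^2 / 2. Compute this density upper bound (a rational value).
Turán density bound = (3/4) · 16^2/2 = 96

Turán's theorem: ex(n, K_{r+1}) is achieved by the complete r-partite Turán graph T(n, r) with parts as balanced as possible, and is at most (1 − 1/r) · n^2/2. For r = 4, n = 16: the density bound is (3/4) · 256/2 = 96. Since 4 ∣ 16, the Turán graph T(16, 4) has parts of equal size 4, and its edge count e(T(16, 4)) = 96 attains the density bound exactly.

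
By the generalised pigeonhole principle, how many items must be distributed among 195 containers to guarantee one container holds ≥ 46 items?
n = (46 − 1)·195 + 1 = 8776

By the generalised pigeonhole principle, to guarantee some box contains ≥ r objects we need more than (r − 1) · k objects total. Threshold: n = (r − 1) · k + 1. With r = 46 and k = 195: n = 45 · 195 + 1 = 8775 + 1 = 8776. For n = 8775 = 45 · 195, we can put exactly 45 objects in every box, avoiding 46 in any single one — so 8776 is tight.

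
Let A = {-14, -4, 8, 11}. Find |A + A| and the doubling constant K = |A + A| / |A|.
K = |A + A| / |A| = 10/4 = 5/2

Enumerate A + A = {a + b : a, b ∈ A}. With |A| = 4, there are |A|^2 = 16 ordered sum pairs; collecting distinct values, A + A = {-28, -18, -8, -6, -3, 4, 7, 16, 19, 22}, so |A + A| = 10. Thus K = 10/4 = 5/2. For comparison, the minimum possible |A + A| over all 4-element sets is 2·4 − 1 = 7 (so min K = 7/4), attained only by arithmetic progressions.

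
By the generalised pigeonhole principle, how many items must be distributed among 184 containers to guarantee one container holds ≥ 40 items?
n = (40 − 1)·184 + 1 = 7177

By the generalised pigeonhole principle, to guarantee some box contains ≥ r objects we need more than (r − 1) · k objects total. Threshold: n = (r − 1) · k + 1. With r = 40 and k = 184: n = 39 · 184 + 1 = 7176 + 1 = 7177. For n = 7176 = 39 · 184, we can put exactly 39 objects in every box, avoiding 40 in any single one — so 7177 is tight.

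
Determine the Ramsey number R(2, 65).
R(2, 65) = 65

R(2, k) = k for all k ≥ 2: in a 2-colouring of K_k, either some edge is red (a red K_2) or all edges are blue (a blue K_k). And K_{64} coloured all-blue has no blue K_65, so R(2, 65) > 64. Hence R(2, 65) = 65.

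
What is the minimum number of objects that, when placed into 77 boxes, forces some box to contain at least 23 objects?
n = (23 − 1)·77 + 1 = 1695

By the generalised pigeonhole principle, to guarantee some box contains ≥ r objects we need more than (r − 1) · k objects total. Threshold: n = (r − 1) · k + 1. With r = 23 and k = 77: n = 22 · 77 + 1 = 1694 + 1 = 1695. For n = 1694 = 22 · 77, we can put exactly 22 objects in every box, avoiding 23 in any single one — so 1695 is tight.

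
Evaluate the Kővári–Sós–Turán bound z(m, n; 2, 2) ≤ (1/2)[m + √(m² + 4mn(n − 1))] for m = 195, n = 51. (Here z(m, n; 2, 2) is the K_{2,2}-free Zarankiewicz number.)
z(195, 51; 2, 2) ≤ (1/2)[195 + √(195² + 4·195·51·50)] = (1/2)[195 + √2027025] = 809.3681

Kővári–Sós–Turán: let r_1, ..., r_195 be the row sums and z = Σ r_i the total number of 1s. Each pair of columns can share at most one row with both entries 1 (else a 2×2 all-ones block appears), so Σ_i C(r_i, 2) ≤ C(51, 2) = 1275. By convexity Σ_i C(r_i, 2) ≥ 195·C(z/195, 2) = z(z − 195)/(2·195), giving z² − 195z − 195·51·50 ≤ 0 and hence z ≤ (1/2)[195 + √(38025 + 4·497250)] = (1/2)[195 + √2027025] ≈ (1/2)(195 + 1423.7363) = 809.3681.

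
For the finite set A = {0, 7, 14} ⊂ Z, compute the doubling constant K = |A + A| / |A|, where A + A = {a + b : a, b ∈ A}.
K = |A + A| / |A| = 5/3

Enumerate A + A = {a + b : a, b ∈ A}. With |A| = 3, there are |A|^2 = 9 ordered sum pairs; collecting distinct values, A + A = {0, 7, 14, 21, 28}, so |A + A| = 5. Thus K = 5/3. Here |A + A| = 2|A| − 1 = 5, the minimum possible — so K = 5/3 is minimal, which holds iff A is an arithmetic progression.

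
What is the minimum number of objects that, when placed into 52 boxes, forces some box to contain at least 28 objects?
n = (28 − 1)·52 + 1 = 1405

By the generalised pigeonhole principle, to guarantee some box contains ≥ r objects we need more than (r − 1) · k objects total. Threshold: n = (r − 1) · k + 1. With r = 28 and k = 52: n = 27 · 52 + 1 = 1404 + 1 = 1405. For n = 1404 = 27 · 52, we can put exactly 27 objects in every box, avoiding 28 in any single one — so 1405 is tight.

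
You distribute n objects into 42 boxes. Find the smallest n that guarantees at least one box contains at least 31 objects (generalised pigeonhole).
n = (31 − 1)·42 + 1 = 1261

By the generalised pigeonhole principle, to guarantee some box contains ≥ r objects we need more than (r − 1) · k objects total. Threshold: n = (r − 1) · k + 1. With r = 31 and k = 42: n = 30 · 42 + 1 = 1260 + 1 = 1261. For n = 1260 = 30 · 42, we can put exactly 30 objects in every box, avoiding 31 in any single one — so 1261 is tight.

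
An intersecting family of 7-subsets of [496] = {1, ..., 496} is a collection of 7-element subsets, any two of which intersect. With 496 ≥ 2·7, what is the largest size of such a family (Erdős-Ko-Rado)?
max |F| = C(495, 6) = 19819342628085

Erdős-Ko-Rado (1961): when n ≥ 2k, max |F| = C(n−1, k−1). The bound is attained by the star {A : i ∈ A} for any fixed i ∈ [n]. Here C(496−1, 7−1) = C(495, 6) = 19819342628085.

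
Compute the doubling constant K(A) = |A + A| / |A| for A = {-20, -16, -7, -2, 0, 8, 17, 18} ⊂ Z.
K = |A + A| / |A| = 33/8

Enumerate A + A = {a + b : a, b ∈ A}. With |A| = 8, there are |A|^2 = 64 ordered sum pairs; collecting distinct values, A + A = {-40, -36, -32, -27, -23, -22, -20, -18, -16, -14, -12, -9, -8, -7, -4, -3, -2, 0, 1, 2, 6, 8, 10, 11, 15, 16, 17, 18, 25, 26, 34, 35, 36}, so |A + A| = 33. Thus K = 33/8. For comparison, the minimum possible |A + A| over all 8-element sets is 2·8 − 1 = 15 (so min K = 15/8), attained only by arithmetic progressions.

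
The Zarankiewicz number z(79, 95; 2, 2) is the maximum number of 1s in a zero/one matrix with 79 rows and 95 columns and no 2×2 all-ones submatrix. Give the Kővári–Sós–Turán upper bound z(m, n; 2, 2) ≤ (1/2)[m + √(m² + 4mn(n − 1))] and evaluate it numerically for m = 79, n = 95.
z(79, 95; 2, 2) ≤ (1/2)[79 + √(79² + 4·79·95·94)] = (1/2)[79 + √2828121] = 880.3509

Kővári–Sós–Turán: let r_1, ..., r_79 be the row sums and z = Σ r_i the total number of 1s. Each pair of columns can share at most one row with both entries 1 (else a 2×2 all-ones block appears), so Σ_i C(r_i, 2) ≤ C(95, 2) = 4465. By convexity Σ_i C(r_i, 2) ≥ 79·C(z/79, 2) = z(z − 79)/(2·79), giving z² − 79z − 79·95·94 ≤ 0 and hence z ≤ (1/2)[79 + √(6241 + 4·705470)] = (1/2)[79 + √2828121] ≈ (1/2)(79 + 1681.7018) = 880.3509.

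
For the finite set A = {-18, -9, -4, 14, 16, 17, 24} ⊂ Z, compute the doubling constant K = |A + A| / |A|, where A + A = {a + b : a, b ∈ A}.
K = |A + A| / |A| = 28/7 = 4

Enumerate A + A = {a + b : a, b ∈ A}. With |A| = 7, there are |A|^2 = 49 ordered sum pairs; collecting distinct values, A + A = {-36, -27, -22, -18, -13, -8, -4, -2, -1, 5, 6, 7, 8, 10, 12, 13, 15, 20, 28, 30, 31, 32, 33, 34, 38, 40, 41, 48}, so |A + A| = 28. Thus K = 28/7 = 4. For comparison, the minimum possible |A + A| over all 7-element sets is 2·7 − 1 = 13 (so min K = 13/7), attained only by arithmetic progressions.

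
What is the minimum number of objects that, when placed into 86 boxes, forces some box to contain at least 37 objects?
n = (37 − 1)·86 + 1 = 3097

By the generalised pigeonhole principle, to guarantee some box contains ≥ r objects we need more than (r − 1) · k objects total. Threshold: n = (r − 1) · k + 1. With r = 37 and k = 86: n = 36 · 86 + 1 = 3096 + 1 = 3097. For n = 3096 = 36 · 86, we can put exactly 36 objects in every box, avoiding 37 in any single one — so 3097 is tight.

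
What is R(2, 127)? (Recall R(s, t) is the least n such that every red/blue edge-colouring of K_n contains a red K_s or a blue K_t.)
R(2, 127) = 127

R(2, k) = k for all k ≥ 2: in a 2-colouring of K_k, either some edge is red (a red K_2) or all edges are blue (a blue K_k). And K_{126} coloured all-blue has no blue K_127, so R(2, 127) > 126. Hence R(2, 127) = 127.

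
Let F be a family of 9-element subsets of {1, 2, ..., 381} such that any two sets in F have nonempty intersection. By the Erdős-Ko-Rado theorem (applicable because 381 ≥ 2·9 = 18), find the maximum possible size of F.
max |F| = C(380, 8) = 10012325956615125

The Erdős-Ko-Rado theorem states: for n ≥ 2k, an intersecting family of k-subsets of an n-element set has size at most C(n − 1, k − 1), with equality for 'star' families {A ⊆ [n] : |A| = k, i ∈ A} (fix an element i). For n = 381, k = 9: C(380, 8) = 10012325956615125.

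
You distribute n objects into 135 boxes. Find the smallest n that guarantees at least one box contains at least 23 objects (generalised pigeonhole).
n = (23 − 1)·135 + 1 = 2971

By the generalised pigeonhole principle, to guarantee some box contains ≥ r objects we need more than (r − 1) · k objects total. Threshold: n = (r − 1) · k + 1. With r = 23 and k = 135: n = 22 · 135 + 1 = 2970 + 1 = 2971. For n = 2970 = 22 · 135, we can put exactly 22 objects in every box, avoiding 23 in any single one — so 2971 is tight.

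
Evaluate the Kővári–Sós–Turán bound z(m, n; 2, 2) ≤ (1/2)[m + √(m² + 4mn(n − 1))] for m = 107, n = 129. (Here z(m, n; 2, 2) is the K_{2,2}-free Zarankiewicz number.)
z(107, 129; 2, 2) ≤ (1/2)[107 + √(107² + 4·107·129·128)] = (1/2)[107 + √7078585] = 1383.7805

Kővári–Sós–Turán: let r_1, ..., r_107 be the row sums and z = Σ r_i the total number of 1s. Each pair of columns can share at most one row with both entries 1 (else a 2×2 all-ones block appears), so Σ_i C(r_i, 2) ≤ C(129, 2) = 8256. By convexity Σ_i C(r_i, 2) ≥ 107·C(z/107, 2) = z(z − 107)/(2·107), giving z² − 107z − 107·129·128 ≤ 0 and hence z ≤ (1/2)[107 + √(11449 + 4·1766784)] = (1/2)[107 + √7078585] ≈ (1/2)(107 + 2660.561) = 1383.7805.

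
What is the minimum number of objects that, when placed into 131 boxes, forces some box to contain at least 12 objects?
n = (12 − 1)·131 + 1 = 1442

By the generalised pigeonhole principle, to guarantee some box contains ≥ r objects we need more than (r − 1) · k objects total. Threshold: n = (r − 1) · k + 1. With r = 12 and k = 131: n = 11 · 131 + 1 = 1441 + 1 = 1442. For n = 1441 = 11 · 131, we can put exactly 11 objects in every box, avoiding 12 in any single one — so 1442 is tight.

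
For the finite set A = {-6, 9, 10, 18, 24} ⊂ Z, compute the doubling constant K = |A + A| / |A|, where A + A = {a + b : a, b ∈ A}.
K = |A + A| / |A| = 14/5

Enumerate A + A = {a + b : a, b ∈ A}. With |A| = 5, there are |A|^2 = 25 ordered sum pairs; collecting distinct values, A + A = {-12, 3, 4, 12, 18, 19, 20, 27, 28, 33, 34, 36, 42, 48}, so |A + A| = 14. Thus K = 14/5. For comparison, the minimum possible |A + A| over all 5-element sets is 2·5 − 1 = 9 (so min K = 9/5), attained only by arithmetic progressions.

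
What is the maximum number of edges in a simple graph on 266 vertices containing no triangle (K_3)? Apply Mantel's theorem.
ex(266, K_3) = ⌊266^2/4⌋ = 17689

Mantel (1907): a triangle-free graph on n vertices has at most ⌊n^2/4⌋ edges, with equality for the complete bipartite graph K_{⌊n/2⌋, ⌈n/2⌉}. For n = 266: ⌊266^2/4⌋ = ⌊70756/4⌋ = 17689. The extremal graph is K_{133, 133}, which has 133·133 = 17689 edges.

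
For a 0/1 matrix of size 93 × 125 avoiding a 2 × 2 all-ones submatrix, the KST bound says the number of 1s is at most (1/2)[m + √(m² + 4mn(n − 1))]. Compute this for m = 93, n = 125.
z(93, 125; 2, 2) ≤ (1/2)[93 + √(93² + 4·93·125·124)] = (1/2)[93 + √5774649] = 1248.025

Kővári–Sós–Turán: let r_1, ..., r_93 be the row sums and z = Σ r_i the total number of 1s. Each pair of columns can share at most one row with both entries 1 (else a 2×2 all-ones block appears), so Σ_i C(r_i, 2) ≤ C(125, 2) = 7750. By convexity Σ_i C(r_i, 2) ≥ 93·C(z/93, 2) = z(z − 93)/(2·93), giving z² − 93z − 93·125·124 ≤ 0 and hence z ≤ (1/2)[93 + √(8649 + 4·1441500)] = (1/2)[93 + √5774649] ≈ (1/2)(93 + 2403.0499) = 1248.025.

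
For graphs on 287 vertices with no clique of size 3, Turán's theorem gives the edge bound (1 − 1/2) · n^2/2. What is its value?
Turán density bound = (1/2) · 287^2/2 = 82369/4 ≈ 20592.25

Turán's theorem: ex(n, K_{r+1}) is achieved by the complete r-partite Turán graph T(n, r) with parts as balanced as possible, and is at most (1 − 1/r) · n^2/2. For r = 2, n = 287: the density bound is (1/2) · 82369/2 = 82369/4 ≈ 20592.25. The integer-valued extremum is e(T(287, 2)) = 20592, which is strictly less than the density bound 82369/4 since 2 ∤ 287 (the parts of T(287, 2) cannot all be equal).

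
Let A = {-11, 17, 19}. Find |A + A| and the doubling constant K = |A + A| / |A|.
K = |A + A| / |A| = 6/3 = 2

Enumerate A + A = {a + b : a, b ∈ A}. With |A| = 3, there are |A|^2 = 9 ordered sum pairs; collecting distinct values, A + A = {-22, 6, 8, 34, 36, 38}, so |A + A| = 6. Thus K = 6/3 = 2. For comparison, the minimum possible |A + A| over all 3-element sets is 2·3 − 1 = 5 (so min K = 5/3), attained only by arithmetic progressions.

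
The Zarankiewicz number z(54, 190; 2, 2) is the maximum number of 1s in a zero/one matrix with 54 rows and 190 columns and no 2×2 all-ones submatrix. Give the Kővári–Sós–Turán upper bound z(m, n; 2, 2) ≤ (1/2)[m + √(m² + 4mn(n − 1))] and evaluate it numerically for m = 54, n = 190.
z(54, 190; 2, 2) ≤ (1/2)[54 + √(54² + 4·54·190·189)] = (1/2)[54 + √7759476] = 1419.7918

Kővári–Sós–Turán: let r_1, ..., r_54 be the row sums and z = Σ r_i the total number of 1s. Each pair of columns can share at most one row with both entries 1 (else a 2×2 all-ones block appears), so Σ_i C(r_i, 2) ≤ C(190, 2) = 17955. By convexity Σ_i C(r_i, 2) ≥ 54·C(z/54, 2) = z(z − 54)/(2·54), giving z² − 54z − 54·190·189 ≤ 0 and hence z ≤ (1/2)[54 + √(2916 + 4·1939140)] = (1/2)[54 + √7759476] ≈ (1/2)(54 + 2785.5836) = 1419.7918.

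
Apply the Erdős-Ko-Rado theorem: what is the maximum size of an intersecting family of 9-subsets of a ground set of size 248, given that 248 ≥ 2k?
max |F| = C(247, 8) = 306420185741670

The Erdős-Ko-Rado theorem states: for n ≥ 2k, an intersecting family of k-subsets of an n-element set has size at most C(n − 1, k − 1), with equality for 'star' families {A ⊆ [n] : |A| = k, i ∈ A} (fix an element i). For n = 248, k = 9: C(247, 8) = 306420185741670.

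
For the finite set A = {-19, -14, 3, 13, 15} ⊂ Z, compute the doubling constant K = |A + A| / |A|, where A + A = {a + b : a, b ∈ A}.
K = |A + A| / |A| = 15/5 = 3

Enumerate A + A = {a + b : a, b ∈ A}. With |A| = 5, there are |A|^2 = 25 ordered sum pairs; collecting distinct values, A + A = {-38, -33, -28, -16, -11, -6, -4, -1, 1, 6, 16, 18, 26, 28, 30}, so |A + A| = 15. Thus K = 15/5 = 3. For comparison, the minimum possible |A + A| over all 5-element sets is 2·5 − 1 = 9 (so min K = 9/5), attained only by arithmetic progressions.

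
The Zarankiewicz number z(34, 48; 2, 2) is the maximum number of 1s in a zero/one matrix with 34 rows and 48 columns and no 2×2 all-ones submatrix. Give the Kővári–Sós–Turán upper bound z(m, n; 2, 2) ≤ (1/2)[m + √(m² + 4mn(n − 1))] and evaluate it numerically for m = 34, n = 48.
z(34, 48; 2, 2) ≤ (1/2)[34 + √(34² + 4·34·48·47)] = (1/2)[34 + √307972] = 294.4761

Kővári–Sós–Turán: let r_1, ..., r_34 be the row sums and z = Σ r_i the total number of 1s. Each pair of columns can share at most one row with both entries 1 (else a 2×2 all-ones block appears), so Σ_i C(r_i, 2) ≤ C(48, 2) = 1128. By convexity Σ_i C(r_i, 2) ≥ 34·C(z/34, 2) = z(z − 34)/(2·34), giving z² − 34z − 34·48·47 ≤ 0 and hence z ≤ (1/2)[34 + √(1156 + 4·76704)] = (1/2)[34 + √307972] ≈ (1/2)(34 + 554.9523) = 294.4761.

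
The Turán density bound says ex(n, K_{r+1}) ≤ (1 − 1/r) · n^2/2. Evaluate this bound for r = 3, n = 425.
Turán density bound = (2/3) · 425^2/2 = 180625/3 ≈ 60208.3333

Turán's theorem: ex(n, K_{r+1}) is achieved by the complete r-partite Turán graph T(n, r) with parts as balanced as possible, and is at most (1 − 1/r) · n^2/2. For r = 3, n = 425: the density bound is (2/3) · 180625/2 = 180625/3 ≈ 60208.3333. The integer-valued extremum is e(T(425, 3)) = 60208, which is strictly less than the density bound 180625/3 since 3 ∤ 425 (the parts of T(425, 3) cannot all be equal).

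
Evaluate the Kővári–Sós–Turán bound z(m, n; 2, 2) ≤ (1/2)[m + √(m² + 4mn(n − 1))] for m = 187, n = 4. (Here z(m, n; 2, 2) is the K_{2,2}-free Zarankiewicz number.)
z(187, 4; 2, 2) ≤ (1/2)[187 + √(187² + 4·187·4·3)] = (1/2)[187 + √43945] = 198.3153

Kővári–Sós–Turán: let r_1, ..., r_187 be the row sums and z = Σ r_i the total number of 1s. Each pair of columns can share at most one row with both entries 1 (else a 2×2 all-ones block appears), so Σ_i C(r_i, 2) ≤ C(4, 2) = 6. By convexity Σ_i C(r_i, 2) ≥ 187·C(z/187, 2) = z(z − 187)/(2·187), giving z² − 187z − 187·4·3 ≤ 0 and hence z ≤ (1/2)[187 + √(34969 + 4·2244)] = (1/2)[187 + √43945] ≈ (1/2)(187 + 209.6306) = 198.3153.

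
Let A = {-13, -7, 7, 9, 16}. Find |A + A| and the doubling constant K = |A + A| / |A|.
K = |A + A| / |A| = 15/5 = 3

Enumerate A + A = {a + b : a, b ∈ A}. With |A| = 5, there are |A|^2 = 25 ordered sum pairs; collecting distinct values, A + A = {-26, -20, -14, -6, -4, 0, 2, 3, 9, 14, 16, 18, 23, 25, 32}, so |A + A| = 15. Thus K = 15/5 = 3. For comparison, the minimum possible |A + A| over all 5-element sets is 2·5 − 1 = 9 (so min K = 9/5), attained only by arithmetic progressions.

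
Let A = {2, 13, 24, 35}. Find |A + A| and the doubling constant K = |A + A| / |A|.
K = |A + A| / |A| = 7/4

Enumerate A + A = {a + b : a, b ∈ A}. With |A| = 4, there are |A|^2 = 16 ordered sum pairs; collecting distinct values, A + A = {4, 15, 26, 37, 48, 59, 70}, so |A + A| = 7. Thus K = 7/4. Here |A + A| = 2|A| − 1 = 7, the minimum possible — so K = 7/4 is minimal, which holds iff A is an arithmetic progression.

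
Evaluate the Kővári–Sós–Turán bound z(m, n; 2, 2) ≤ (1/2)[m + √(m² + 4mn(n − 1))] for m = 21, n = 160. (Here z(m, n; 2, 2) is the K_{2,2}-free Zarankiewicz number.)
z(21, 160; 2, 2) ≤ (1/2)[21 + √(21² + 4·21·160·159)] = (1/2)[21 + √2137401] = 741.4926

Kővári–Sós–Turán: let r_1, ..., r_21 be the row sums and z = Σ r_i the total number of 1s. Each pair of columns can share at most one row with both entries 1 (else a 2×2 all-ones block appears), so Σ_i C(r_i, 2) ≤ C(160, 2) = 12720. By convexity Σ_i C(r_i, 2) ≥ 21·C(z/21, 2) = z(z − 21)/(2·21), giving z² − 21z − 21·160·159 ≤ 0 and hence z ≤ (1/2)[21 + √(441 + 4·534240)] = (1/2)[21 + √2137401] ≈ (1/2)(21 + 1461.9853) = 741.4926.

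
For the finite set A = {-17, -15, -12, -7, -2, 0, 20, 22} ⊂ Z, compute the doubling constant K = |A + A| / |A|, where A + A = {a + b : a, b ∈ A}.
K = |A + A| / |A| = 30/8 = 15/4

Enumerate A + A = {a + b : a, b ∈ A}. With |A| = 8, there are |A|^2 = 64 ordered sum pairs; collecting distinct values, A + A = {-34, -32, -30, -29, -27, -24, -22, -19, -17, -15, -14, -12, -9, -7, -4, -2, 0, 3, 5, 7, 8, 10, 13, 15, 18, 20, 22, 40, 42, 44}, so |A + A| = 30. Thus K = 30/8 = 15/4. For comparison, the minimum possible |A + A| over all 8-element sets is 2·8 − 1 = 15 (so min K = 15/8), attained only by arithmetic progressions.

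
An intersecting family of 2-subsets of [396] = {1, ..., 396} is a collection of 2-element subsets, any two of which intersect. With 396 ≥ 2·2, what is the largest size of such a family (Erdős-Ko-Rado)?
max |F| = C(395, 1) = 395

Erdős-Ko-Rado (1961): when n ≥ 2k, max |F| = C(n−1, k−1). The bound is attained by the star {A : i ∈ A} for any fixed i ∈ [n]. Here C(396−1, 2−1) = C(395, 1) = 395.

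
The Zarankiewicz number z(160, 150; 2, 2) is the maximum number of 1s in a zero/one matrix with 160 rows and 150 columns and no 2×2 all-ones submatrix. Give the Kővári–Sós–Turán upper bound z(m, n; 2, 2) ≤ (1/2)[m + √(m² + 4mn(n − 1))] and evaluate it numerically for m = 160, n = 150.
z(160, 150; 2, 2) ≤ (1/2)[160 + √(160² + 4·160·150·149)] = (1/2)[160 + √14329600] = 1972.7229

Kővári–Sós–Turán: let r_1, ..., r_160 be the row sums and z = Σ r_i the total number of 1s. Each pair of columns can share at most one row with both entries 1 (else a 2×2 all-ones block appears), so Σ_i C(r_i, 2) ≤ C(150, 2) = 11175. By convexity Σ_i C(r_i, 2) ≥ 160·C(z/160, 2) = z(z − 160)/(2·160), giving z² − 160z − 160·150·149 ≤ 0 and hence z ≤ (1/2)[160 + √(25600 + 4·3576000)] = (1/2)[160 + √14329600] ≈ (1/2)(160 + 3785.4458) = 1972.7229.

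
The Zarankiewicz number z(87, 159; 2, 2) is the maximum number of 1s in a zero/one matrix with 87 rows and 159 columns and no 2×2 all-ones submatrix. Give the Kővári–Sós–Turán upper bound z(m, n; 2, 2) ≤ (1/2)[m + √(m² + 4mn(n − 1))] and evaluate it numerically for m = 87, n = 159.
z(87, 159; 2, 2) ≤ (1/2)[87 + √(87² + 4·87·159·158)] = (1/2)[87 + √8750025] = 1522.5221

Kővári–Sós–Turán: let r_1, ..., r_87 be the row sums and z = Σ r_i the total number of 1s. Each pair of columns can share at most one row with both entries 1 (else a 2×2 all-ones block appears), so Σ_i C(r_i, 2) ≤ C(159, 2) = 12561. By convexity Σ_i C(r_i, 2) ≥ 87·C(z/87, 2) = z(z − 87)/(2·87), giving z² − 87z − 87·159·158 ≤ 0 and hence z ≤ (1/2)[87 + √(7569 + 4·2185614)] = (1/2)[87 + √8750025] ≈ (1/2)(87 + 2958.0441) = 1522.5221.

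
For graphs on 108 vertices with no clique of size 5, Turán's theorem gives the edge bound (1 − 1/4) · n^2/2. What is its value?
Turán density bound = (3/4) · 108^2/2 = 4374

Turán's theorem: ex(n, K_{r+1}) is achieved by the complete r-partite Turán graph T(n, r) with parts as balanced as possible, and is at most (1 − 1/r) · n^2/2. For r = 4, n = 108: the density bound is (3/4) · 11664/2 = 4374. Since 4 ∣ 108, the Turán graph T(108, 4) has parts of equal size 27, and its edge count e(T(108, 4)) = 4374 attains the density bound exactly.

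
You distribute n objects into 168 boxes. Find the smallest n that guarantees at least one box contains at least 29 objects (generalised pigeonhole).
n = (29 − 1)·168 + 1 = 4705

By the generalised pigeonhole principle, to guarantee some box contains ≥ r objects we need more than (r − 1) · k objects total. Threshold: n = (r − 1) · k + 1. With r = 29 and k = 168: n = 28 · 168 + 1 = 4704 + 1 = 4705. For n = 4704 = 28 · 168, we can put exactly 28 objects in every box, avoiding 29 in any single one — so 4705 is tight.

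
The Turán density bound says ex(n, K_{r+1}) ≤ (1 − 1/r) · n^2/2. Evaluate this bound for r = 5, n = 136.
Turán density bound = (4/5) · 136^2/2 = 36992/5 ≈ 7398.4

Turán's theorem: ex(n, K_{r+1}) is achieved by the complete r-partite Turán graph T(n, r) with parts as balanced as possible, and is at most (1 − 1/r) · n^2/2. For r = 5, n = 136: the density bound is (4/5) · 18496/2 = 36992/5 ≈ 7398.4. The integer-valued extremum is e(T(136, 5)) = 7398, which is strictly less than the density bound 36992/5 since 5 ∤ 136 (the parts of T(136, 5) cannot all be equal).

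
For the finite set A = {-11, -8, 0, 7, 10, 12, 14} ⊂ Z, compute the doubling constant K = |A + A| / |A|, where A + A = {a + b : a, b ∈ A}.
K = |A + A| / |A| = 25/7

Enumerate A + A = {a + b : a, b ∈ A}. With |A| = 7, there are |A|^2 = 49 ordered sum pairs; collecting distinct values, A + A = {-22, -19, -16, -11, -8, -4, -1, 0, 1, 2, 3, 4, 6, 7, 10, 12, 14, 17, 19, 20, 21, 22, 24, 26, 28}, so |A + A| = 25. Thus K = 25/7. For comparison, the minimum possible |A + A| over all 7-element sets is 2·7 − 1 = 13 (so min K = 13/7), attained only by arithmetic progressions.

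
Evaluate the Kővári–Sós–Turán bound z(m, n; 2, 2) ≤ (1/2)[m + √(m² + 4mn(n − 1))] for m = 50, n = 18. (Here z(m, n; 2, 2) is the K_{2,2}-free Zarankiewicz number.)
z(50, 18; 2, 2) ≤ (1/2)[50 + √(50² + 4·50·18·17)] = (1/2)[50 + √63700] = 151.1943

Kővári–Sós–Turán: let r_1, ..., r_50 be the row sums and z = Σ r_i the total number of 1s. Each pair of columns can share at most one row with both entries 1 (else a 2×2 all-ones block appears), so Σ_i C(r_i, 2) ≤ C(18, 2) = 153. By convexity Σ_i C(r_i, 2) ≥ 50·C(z/50, 2) = z(z − 50)/(2·50), giving z² − 50z − 50·18·17 ≤ 0 and hence z ≤ (1/2)[50 + √(2500 + 4·15300)] = (1/2)[50 + √63700] ≈ (1/2)(50 + 252.3886) = 151.1943.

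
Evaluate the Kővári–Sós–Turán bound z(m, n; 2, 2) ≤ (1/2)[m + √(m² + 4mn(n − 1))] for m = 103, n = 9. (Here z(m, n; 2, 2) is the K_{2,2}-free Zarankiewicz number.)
z(103, 9; 2, 2) ≤ (1/2)[103 + √(103² + 4·103·9·8)] = (1/2)[103 + √40273] = 151.8407

Kővári–Sós–Turán: let r_1, ..., r_103 be the row sums and z = Σ r_i the total number of 1s. Each pair of columns can share at most one row with both entries 1 (else a 2×2 all-ones block appears), so Σ_i C(r_i, 2) ≤ C(9, 2) = 36. By convexity Σ_i C(r_i, 2) ≥ 103·C(z/103, 2) = z(z − 103)/(2·103), giving z² − 103z − 103·9·8 ≤ 0 and hence z ≤ (1/2)[103 + √(10609 + 4·7416)] = (1/2)[103 + √40273] ≈ (1/2)(103 + 200.6813) = 151.8407.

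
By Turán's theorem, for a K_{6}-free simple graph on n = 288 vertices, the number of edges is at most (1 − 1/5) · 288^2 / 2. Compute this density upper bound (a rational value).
Turán density bound = (4/5) · 288^2/2 = 165888/5 ≈ 33177.6

Turán's theorem: ex(n, K_{r+1}) is achieved by the complete r-partite Turán graph T(n, r) with parts as balanced as possible, and is at most (1 − 1/r) · n^2/2. For r = 5, n = 288: the density bound is (4/5) · 82944/2 = 165888/5 ≈ 33177.6. The integer-valued extremum is e(T(288, 5)) = 33177, which is strictly less than the density bound 165888/5 since 5 ∤ 288 (the parts of T(288, 5) cannot all be equal).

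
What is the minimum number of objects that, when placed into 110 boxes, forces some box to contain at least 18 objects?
n = (18 − 1)·110 + 1 = 1871

By the generalised pigeonhole principle, to guarantee some box contains ≥ r objects we need more than (r − 1) · k objects total. Threshold: n = (r − 1) · k + 1. With r = 18 and k = 110: n = 17 · 110 + 1 = 1870 + 1 = 1871. For n = 1870 = 17 · 110, we can put exactly 17 objects in every box, avoiding 18 in any single one — so 1871 is tight.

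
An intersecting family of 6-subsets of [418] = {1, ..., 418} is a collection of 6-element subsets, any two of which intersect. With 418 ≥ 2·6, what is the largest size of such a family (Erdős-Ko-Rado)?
max |F| = C(417, 5) = 102576205368

The Erdős-Ko-Rado theorem states: for n ≥ 2k, an intersecting family of k-subsets of an n-element set has size at most C(n − 1, k − 1), with equality for 'star' families {A ⊆ [n] : |A| = k, i ∈ A} (fix an element i). For n = 418, k = 6: C(417, 5) = 102576205368.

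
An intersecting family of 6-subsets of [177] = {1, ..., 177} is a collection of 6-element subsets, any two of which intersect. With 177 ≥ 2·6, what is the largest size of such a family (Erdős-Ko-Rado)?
max |F| = C(176, 5) = 1328902960

The Erdős-Ko-Rado theorem states: for n ≥ 2k, an intersecting family of k-subsets of an n-element set has size at most C(n − 1, k − 1), with equality for 'star' families {A ⊆ [n] : |A| = k, i ∈ A} (fix an element i). For n = 177, k = 6: C(176, 5) = 1328902960.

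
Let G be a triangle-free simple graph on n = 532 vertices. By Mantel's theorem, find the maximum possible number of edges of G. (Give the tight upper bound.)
ex(532, K_3) = ⌊532^2/4⌋ = 70756

Mantel (1907): a triangle-free graph on n vertices has at most ⌊n^2/4⌋ edges, with equality for the complete bipartite graph K_{⌊n/2⌋, ⌈n/2⌉}. For n = 532: ⌊532^2/4⌋ = ⌊283024/4⌋ = 70756. The extremal graph is K_{266, 266}, which has 266·266 = 70756 edges.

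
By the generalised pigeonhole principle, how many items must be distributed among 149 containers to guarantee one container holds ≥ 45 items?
n = (45 − 1)·149 + 1 = 6557

By the generalised pigeonhole principle, to guarantee some box contains ≥ r objects we need more than (r − 1) · k objects total. Threshold: n = (r − 1) · k + 1. With r = 45 and k = 149: n = 44 · 149 + 1 = 6556 + 1 = 6557. For n = 6556 = 44 · 149, we can put exactly 44 objects in every box, avoiding 45 in any single one — so 6557 is tight.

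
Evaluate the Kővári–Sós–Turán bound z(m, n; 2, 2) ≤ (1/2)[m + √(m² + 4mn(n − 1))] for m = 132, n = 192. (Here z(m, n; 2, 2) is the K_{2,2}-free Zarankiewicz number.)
z(132, 192; 2, 2) ≤ (1/2)[132 + √(132² + 4·132·192·191)] = (1/2)[132 + √19380240] = 2267.1497

Kővári–Sós–Turán: let r_1, ..., r_132 be the row sums and z = Σ r_i the total number of 1s. Each pair of columns can share at most one row with both entries 1 (else a 2×2 all-ones block appears), so Σ_i C(r_i, 2) ≤ C(192, 2) = 18336. By convexity Σ_i C(r_i, 2) ≥ 132·C(z/132, 2) = z(z − 132)/(2·132), giving z² − 132z − 132·192·191 ≤ 0 and hence z ≤ (1/2)[132 + √(17424 + 4·4840704)] = (1/2)[132 + √19380240] ≈ (1/2)(132 + 4402.2994) = 2267.1497.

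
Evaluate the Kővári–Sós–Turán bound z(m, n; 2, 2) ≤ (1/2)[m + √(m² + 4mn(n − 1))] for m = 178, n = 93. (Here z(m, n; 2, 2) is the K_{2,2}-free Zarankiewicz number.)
z(178, 93; 2, 2) ≤ (1/2)[178 + √(178² + 4·178·93·92)] = (1/2)[178 + √6123556] = 1326.291

Kővári–Sós–Turán: let r_1, ..., r_178 be the row sums and z = Σ r_i the total number of 1s. Each pair of columns can share at most one row with both entries 1 (else a 2×2 all-ones block appears), so Σ_i C(r_i, 2) ≤ C(93, 2) = 4278. By convexity Σ_i C(r_i, 2) ≥ 178·C(z/178, 2) = z(z − 178)/(2·178), giving z² − 178z − 178·93·92 ≤ 0 and hence z ≤ (1/2)[178 + √(31684 + 4·1522968)] = (1/2)[178 + √6123556] ≈ (1/2)(178 + 2474.582) = 1326.291.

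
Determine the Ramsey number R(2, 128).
R(2, 128) = 128

R(2, k) = k for all k ≥ 2: in a 2-colouring of K_k, either some edge is red (a red K_2) or all edges are blue (a blue K_k). And K_{127} coloured all-blue has no blue K_128, so R(2, 128) > 127. Hence R(2, 128) = 128.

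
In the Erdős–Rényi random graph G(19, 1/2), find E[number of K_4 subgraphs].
E[# K_4] = C(19, 4) · (1/2)^C(4, 2) = 3876 / 2^6 = 969/16 = 60.5625

For each 4-subset S of vertices (there are C(19, 4) = 3876 such S), let X_S = 1 if S induces a K_4 (all C(4, 2) = 6 edges present). Then P(X_S = 1) = (1/2)^6 = 1/64. By linearity of expectation, E[# K_4] = C(19, 4) · (1/2)^6 = 3876 / 64 = 969/16 = 60.5625.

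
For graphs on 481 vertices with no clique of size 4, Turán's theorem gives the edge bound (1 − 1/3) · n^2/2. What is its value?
Turán density bound = (2/3) · 481^2/2 = 231361/3 ≈ 77120.3333

Turán's theorem: ex(n, K_{r+1}) is achieved by the complete r-partite Turán graph T(n, r) with parts as balanced as possible, and is at most (1 − 1/r) · n^2/2. For r = 3, n = 481: the density bound is (2/3) · 231361/2 = 231361/3 ≈ 77120.3333. The integer-valued extremum is e(T(481, 3)) = 77120, which is strictly less than the density bound 231361/3 since 3 ∤ 481 (the parts of T(481, 3) cannot all be equal).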